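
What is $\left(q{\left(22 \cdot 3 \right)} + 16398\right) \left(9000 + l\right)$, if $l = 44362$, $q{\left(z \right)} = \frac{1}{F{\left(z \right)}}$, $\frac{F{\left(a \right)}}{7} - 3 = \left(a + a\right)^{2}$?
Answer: $\frac{106744043994526}{121989} \approx 8.7503 \cdot 10^{8}$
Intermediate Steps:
$F{\left(a \right)} = 21 + 28 a^{2}$ ($F{\left(a \right)} = 21 + 7 \left(a + a\right)^{2} = 21 + 7 \left(2 a\right)^{2} = 21 + 7 \cdot 4 a^{2} = 21 + 28 a^{2}$)
$q{\left(z \right)} = \frac{1}{21 + 28 z^{2}}$
$\left(q{\left(22 \cdot 3 \right)} + 16398\right) \left(9000 + l\right) = \left(\frac{1}{7 \left(3 + 4 \left(22 \cdot 3\right)^{2}\right)} + 16398\right) \left(9000 + 44362\right) = \left(\frac{1}{7 \left(3 + 4 \cdot 66^{2}\right)} + 16398\right) 53362 = \left(\frac{1}{7 \left(3 + 4 \cdot 4356\right)} + 16398\right) 53362 = \left(\frac{1}{7 \left(3 + 17424\right)} + 16398\right) 53362 = \left(\frac{1}{7 \cdot 17427} + 16398\right) 53362 = \left(\frac{1}{7} \cdot \frac{1}{17427} + 16398\right) 53362 = \left(\frac{1}{121989} + 16398\right) 53362 = \frac{2000375623}{121989} \cdot 53362 = \frac{106744043994526}{121989}$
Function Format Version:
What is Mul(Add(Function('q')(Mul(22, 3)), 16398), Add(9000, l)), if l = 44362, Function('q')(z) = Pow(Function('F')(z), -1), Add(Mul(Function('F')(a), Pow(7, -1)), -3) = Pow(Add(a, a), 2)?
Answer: Rational(106744043994526, 121989) ≈ 8.7503e+8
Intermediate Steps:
Function('F')(a) = Add(21, Mul(28, Pow(a, 2))) (Function('F')(a) = Add(21, Mul(7, Pow(Add(a, a), 2))) = Add(21, Mul(7, Pow(Mul(2, a), 2))) = Add(21, Mul(7, Mul(4, Pow(a, 2)))) = Add(21, Mul(28, Pow(a, 2))))
Function('q')(z) = Pow(Add(21, Mul(28, Pow(z, 2))), -1)
Mul(Add(Function('q')(Mul(22, 3)), 16398), Add(9000, l)) = Mul(Add(Mul(Rational(1, 7), Pow(Add(3, Mul(4, Pow(Mul(22, 3), 2))), -1)), 16398), Add(9000, 44362)) = Mul(Add(Mul(Rational(1, 7), Pow(Add(3, Mul(4, Pow(66, 2))), -1)), 16398), 53362) = Mul(Add(Mul(Rational(1, 7), Pow(Add(3, Mul(4, 4356)), -1)), 16398), 53362) = Mul(Add(Mul(Rational(1, 7), Pow(Add(3, 17424), -1)), 16398), 53362) = Mul(Add(Mul(Rational(1, 7), Pow(17427, -1)), 16398), 53362) = Mul(Add(Mul(Rational(1, 7), Rational(1, 17427)), 16398), 53362) = Mul(Add(Rational(1, 121989), 16398), 53362) = Mul(Rational(2000375623, 121989), 53362) = Rational(106744043994526, 121989)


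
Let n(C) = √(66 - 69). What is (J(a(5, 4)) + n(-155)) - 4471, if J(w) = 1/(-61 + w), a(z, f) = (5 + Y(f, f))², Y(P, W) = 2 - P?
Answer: -232493/52 + I*√3 ≈ -4471.0 + 1.732*I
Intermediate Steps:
a(z, f) = (7 - f)² (a(z, f) = (5 + (2 - f))² = (7 - f)²)
n(C) = I*√3 (n(C) = √(-3) = I*√3)
(J(a(5, 4)) + n(-155)) - 4471 = (1/(-61 + (-7 + 4)²) + I*√3) - 4471 = (1/(-61 + (-3)²) + I*√3) - 4471 = (1/(-61 + 9) + I*√3) - 4471 = (1/(-52) + I*√3) - 4471 = (-1/52 + I*√3) - 4471 = -232493/52 + I*√3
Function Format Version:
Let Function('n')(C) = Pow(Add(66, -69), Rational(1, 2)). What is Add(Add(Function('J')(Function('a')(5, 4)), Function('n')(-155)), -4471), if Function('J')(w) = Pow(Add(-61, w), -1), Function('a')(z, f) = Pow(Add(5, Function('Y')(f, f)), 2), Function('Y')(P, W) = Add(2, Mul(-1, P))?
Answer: Add(Rational(-232493, 52), Mul(I, Pow(3, Rational(1, 2)))) ≈ Add(-4471.0, Mul(1.7320, I))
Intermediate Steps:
Function('a')(z, f) = Pow(Add(7, Mul(-1, f)), 2) (Function('a')(z, f) = Pow(Add(5, Add(2, Mul(-1, f))), 2) = Pow(Add(7, Mul(-1, f)), 2))
Function('n')(C) = Mul(I, Pow(3, Rational(1, 2))) (Function('n')(C) = Pow(-3, Rational(1, 2)) = Mul(I, Pow(3, Rational(1, 2))))
Add(Add(Function('J')(Function('a')(5, 4)), Function('n')(-155)), -4471) = Add(Add(Pow(Add(-61, Pow(Add(-7, 4), 2)), -1), Mul(I, Pow(3, Rational(1, 2)))), -4471) = Add(Add(Pow(Add(-61, Pow(-3, 2)), -1), Mul(I, Pow(3, Rational(1, 2)))), -4471) = Add(Add(Pow(Add(-61, 9), -1), Mul(I, Pow(3, Rational(1, 2)))), -4471) = Add(Add(Pow(-52, -1), Mul(I, Pow(3, Rational(1, 2)))), -4471) = Add(Add(Rational(-1, 52), Mul(I, Pow(3, Rational(1, 2)))), -4471) = Add(Rational(-232493, 52), Mul(I, Pow(3, Rational(1, 2))))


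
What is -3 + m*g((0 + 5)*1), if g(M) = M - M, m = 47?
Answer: -3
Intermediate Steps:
g(M) = 0
-3 + m*g((0 + 5)*1) = -3 + 47*0 = -3 + 0 = -3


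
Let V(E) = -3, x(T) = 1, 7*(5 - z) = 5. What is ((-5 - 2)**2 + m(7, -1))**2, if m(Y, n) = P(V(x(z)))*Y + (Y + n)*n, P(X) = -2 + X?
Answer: 64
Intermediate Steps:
z = 30/7 (z = 5 - 1/7*5 = 5 - 5/7 = 30/7 ≈ 4.2857)
m(Y, n) = -5*Y + n*(Y + n) (m(Y, n) = (-2 - 3)*Y + (Y + n)*n = -5*Y + n*(Y + n))
((-5 - 2)**2 + m(7, -1))**2 = ((-5 - 2)**2 + ((-1)**2 - 5*7 + 7*(-1)))**2 = ((-7)**2 + (1 - 35 - 7))**2 = (49 - 41)**2 = 8**2 = 64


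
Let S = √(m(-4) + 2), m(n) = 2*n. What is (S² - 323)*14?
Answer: -4606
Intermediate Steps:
S = I*√6 (S = √(2*(-4) + 2) = √(-8 + 2) = √(-6) = I*√6 ≈ 2.4495*I)
(S² - 323)*14 = ((I*√6)² - 323)*14 = (-6 - 323)*14 = -329*14 = -4606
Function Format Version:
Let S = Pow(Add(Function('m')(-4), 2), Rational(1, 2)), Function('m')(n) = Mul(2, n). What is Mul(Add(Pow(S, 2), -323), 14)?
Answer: -4606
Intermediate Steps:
S = Mul(I, Pow(6, Rational(1, 2))) (S = Pow(Add(Mul(2, -4), 2), Rational(1, 2)) = Pow(Add(-8, 2), Rational(1, 2)) = Pow(-6, Rational(1, 2)) = Mul(I, Pow(6, Rational(1, 2))) ≈ Mul(2.4495, I))
Mul(Add(Pow(S, 2), -323), 14) = Mul(Add(Pow(Mul(I, Pow(6, Rational(1, 2))), 2), -323), 14) = Mul(Add(-6, -323), 14) = Mul(-329, 14) = -4606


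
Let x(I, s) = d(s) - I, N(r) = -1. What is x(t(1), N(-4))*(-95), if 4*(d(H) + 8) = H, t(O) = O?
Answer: 3515/4 ≈ 878.75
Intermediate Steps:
d(H) = -8 + H/4
x(I, s) = -8 - I + s/4 (x(I, s) = (-8 + s/4) - I = -8 - I + s/4)
x(t(1), N(-4))*(-95) = (-8 - 1*1 + (¼)*(-1))*(-95) = (-8 - 1 - ¼)*(-95) = -37/4*(-95) = 3515/4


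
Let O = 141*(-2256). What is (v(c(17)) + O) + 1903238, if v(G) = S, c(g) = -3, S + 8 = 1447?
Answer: 1586581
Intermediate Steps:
S = 1439 (S = -8 + 1447 = 1439)
O = -318096
v(G) = 1439
(v(c(17)) + O) + 1903238 = (1439 - 318096) + 1903238 = -316657 + 1903238 = 1586581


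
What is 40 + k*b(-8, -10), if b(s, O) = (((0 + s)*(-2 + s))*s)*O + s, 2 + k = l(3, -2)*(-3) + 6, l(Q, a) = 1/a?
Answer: 35196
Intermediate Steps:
k = 11/2 (k = -2 + (-3/(-2) + 6) = -2 + (-1/2*(-3) + 6) = -2 + (3/2 + 6) = -2 + 15/2 = 11/2 ≈ 5.5000)
b(s, O) = s + O*s**2*(-2 + s) (b(s, O) = ((s*(-2 + s))*s)*O + s = (s**2*(-2 + s))*O + s = O*s**2*(-2 + s) + s = s + O*s**2*(-2 + s))
40 + k*b(-8, -10) = 40 + 11*(-8*(1 - 10*(-8)**2 - 2*(-10)*(-8)))/2 = 40 + 11*(-8*(1 - 10*64 - 160))/2 = 40 + 11*(-8*(1 - 640 - 160))/2 = 40 + 11*(-8*(-799))/2 = 40 + (11/2)*6392 = 40 + 35156 = 35196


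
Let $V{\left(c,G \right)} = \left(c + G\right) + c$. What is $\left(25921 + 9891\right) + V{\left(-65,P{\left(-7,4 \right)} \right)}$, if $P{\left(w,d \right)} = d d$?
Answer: $35698$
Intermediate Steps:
$P{\left(w,d \right)} = d^{2}$
$V{\left(c,G \right)} = G + 2 c$ ($V{\left(c,G \right)} = \left(G + c\right) + c = G + 2 c$)
$\left(25921 + 9891\right) + V{\left(-65,P{\left(-7,4 \right)} \right)} = \left(25921 + 9891\right) + \left(4^{2} + 2 \left(-65\right)\right) = 35812 + \left(16 - 130\right) = 35812 - 114 = 35698$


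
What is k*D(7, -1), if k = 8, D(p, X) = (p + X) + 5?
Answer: 88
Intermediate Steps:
D(p, X) = 5 + X + p (D(p, X) = (X + p) + 5 = 5 + X + p)
k*D(7, -1) = 8*(5 - 1 + 7) = 8*11 = 88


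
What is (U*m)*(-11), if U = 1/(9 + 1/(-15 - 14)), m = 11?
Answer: -3509/260 ≈ -13.496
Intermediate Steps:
U = 29/260 (U = 1/(9 + 1/(-29)) = 1/(9 - 1/29) = 1/(260/29) = 29/260 ≈ 0.11154)
(U*m)*(-11) = ((29/260)*11)*(-11) = (319/260)*(-11) = -3509/260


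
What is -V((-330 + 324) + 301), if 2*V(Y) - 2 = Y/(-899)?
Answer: -1503/1798 ≈ -0.83593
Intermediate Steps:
V(Y) = 1 - Y/1798 (V(Y) = 1 + (Y/(-899))/2 = 1 + (Y*(-1/899))/2 = 1 + (-Y/899)/2 = 1 - Y/1798)
-V((-330 + 324) + 301) = -(1 - ((-330 + 324) + 301)/1798) = -(1 - (-6 + 301)/1798) = -(1 - 1/1798*295) = -(1 - 295/1798) = -1*1503/1798 = -1503/1798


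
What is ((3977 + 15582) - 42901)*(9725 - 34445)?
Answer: 577014240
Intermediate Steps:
((3977 + 15582) - 42901)*(9725 - 34445) = (19559 - 42901)*(-24720) = -23342*(-24720) = 577014240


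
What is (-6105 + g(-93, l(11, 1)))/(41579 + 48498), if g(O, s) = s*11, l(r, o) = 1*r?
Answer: -5984/90077 ≈ -0.066432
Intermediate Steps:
l(r, o) = r
g(O, s) = 11*s
(-6105 + g(-93, l(11, 1)))/(41579 + 48498) = (-6105 + 11*11)/(41579 + 48498) = (-6105 + 121)/90077 = -5984*1/90077 = -5984/90077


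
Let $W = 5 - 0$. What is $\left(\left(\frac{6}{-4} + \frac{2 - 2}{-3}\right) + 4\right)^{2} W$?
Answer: $\frac{125}{4} \approx 31.25$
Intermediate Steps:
$W = 5$ ($W = 5 + 0 = 5$)
$\left(\left(\frac{6}{-4} + \frac{2 - 2}{-3}\right) + 4\right)^{2} W = \left(\left(\frac{6}{-4} + \frac{2 - 2}{-3}\right) + 4\right)^{2} \cdot 5 = \left(\left(6 \left(- \frac{1}{4}\right) + 0 \left(- \frac{1}{3}\right)\right) + 4\right)^{2} \cdot 5 = \left(\left(- \frac{3}{2} + 0\right) + 4\right)^{2} \cdot 5 = \left(- \frac{3}{2} + 4\right)^{2} \cdot 5 = \left(\frac{5}{2}\right)^{2} \cdot 5 = \frac{25}{4} \cdot 5 = \frac{125}{4}$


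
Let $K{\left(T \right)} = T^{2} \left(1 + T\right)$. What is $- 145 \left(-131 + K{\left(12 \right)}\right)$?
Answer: $-252445$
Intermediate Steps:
$- 145 \left(-131 + K{\left(12 \right)}\right) = - 145 \left(-131 + 12^{2} \left(1 + 12\right)\right) = - 145 \left(-131 + 144 \cdot 13\right) = - 145 \left(-131 + 1872\right) = \left(-145\right) 1741 = -252445$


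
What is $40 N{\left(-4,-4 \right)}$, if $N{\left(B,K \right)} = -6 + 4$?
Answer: $-80$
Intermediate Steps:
$N{\left(B,K \right)} = -2$
$40 N{\left(-4,-4 \right)} = 40 \left(-2\right) = -80$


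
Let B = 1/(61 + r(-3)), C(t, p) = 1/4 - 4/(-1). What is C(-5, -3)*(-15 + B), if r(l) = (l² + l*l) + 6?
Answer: -637/10 ≈ -63.700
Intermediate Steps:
C(t, p) = 17/4 (C(t, p) = 1*(¼) - 4*(-1) = ¼ + 4 = 17/4)
r(l) = 6 + 2*l² (r(l) = (l² + l²) + 6 = 2*l² + 6 = 6 + 2*l²)
B = 1/85 (B = 1/(61 + (6 + 2*(-3)²)) = 1/(61 + (6 + 2*9)) = 1/(61 + (6 + 18)) = 1/(61 + 24) = 1/85 ≈ 0.011765)
C(-5, -3)*(-15 + B) = 17*(-15 + 1/85)/4 = (17/4)*(-1274/85) = -637/10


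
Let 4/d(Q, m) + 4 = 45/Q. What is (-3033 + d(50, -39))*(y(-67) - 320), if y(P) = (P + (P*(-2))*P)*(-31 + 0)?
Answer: -26344694725/31 ≈ -8.4983e+8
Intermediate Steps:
y(P) = -31*P + 62*P² (y(P) = (P + (-2*P)*P)*(-31) = (P - 2*P²)*(-31) = -31*P + 62*P²)
d(Q, m) = 4/(-4 + 45/Q)
(-3033 + d(50, -39))*(y(-67) - 320) = (-3033 - 4*50/(-45 + 4*50))*(31*(-67)*(-1 + 2*(-67)) - 320) = (-3033 - 4*50/(-45 + 200))*(31*(-67)*(-1 - 134) - 320) = (-3033 - 4*50/155)*(31*(-67)*(-135) - 320) = (-3033 - 4*50*1/155)*(280395 - 320) = (-3033 - 40/31)*280075 = -94063/31*280075 = -26344694725/31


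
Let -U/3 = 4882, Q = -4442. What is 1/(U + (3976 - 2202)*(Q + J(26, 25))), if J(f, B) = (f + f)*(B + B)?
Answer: -1/3282354 ≈ -3.0466e-7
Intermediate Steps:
J(f, B) = 4*B*f (J(f, B) = (2*f)*(2*B) = 4*B*f)
U = -14646 (U = -3*4882 = -14646)
1/(U + (3976 - 2202)*(Q + J(26, 25))) = 1/(-14646 + (3976 - 2202)*(-4442 + 4*25*26)) = 1/(-14646 + 1774*(-4442 + 2600)) = 1/(-14646 + 1774*(-1842)) = 1/(-14646 - 3267708) = 1/(-3282354) = -1/3282354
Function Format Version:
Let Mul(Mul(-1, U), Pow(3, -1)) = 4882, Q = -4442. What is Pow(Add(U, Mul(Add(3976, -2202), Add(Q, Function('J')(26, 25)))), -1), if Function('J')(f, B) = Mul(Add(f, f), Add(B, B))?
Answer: Rational(-1, 3282354) ≈ -3.0466e-7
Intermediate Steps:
Function('J')(f, B) = Mul(4, B, f) (Function('J')(f, B) = Mul(Mul(2, f), Mul(2, B)) = Mul(4, B, f))
U = -14646 (U = Mul(-3, 4882) = -14646)
Pow(Add(U, Mul(Add(3976, -2202), Add(Q, Function('J')(26, 25)))), -1) = Pow(Add(-14646, Mul(Add(3976, -2202), Add(-4442, Mul(4, 25, 26)))), -1) = Pow(Add(-14646, Mul(1774, Add(-4442, 2600))), -1) = Pow(Add(-14646, Mul(1774, -1842)), -1) = Pow(Add(-14646, -3267708), -1) = Pow(-3282354, -1) = Rational(-1, 3282354)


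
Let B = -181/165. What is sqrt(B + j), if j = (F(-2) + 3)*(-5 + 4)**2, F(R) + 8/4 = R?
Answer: I*sqrt(57090)/165 ≈ 1.4481*I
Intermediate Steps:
F(R) = -2 + R
j = -1 (j = ((-2 - 2) + 3)*(-5 + 4)**2 = (-4 + 3)*(-1)**2 = -1*1 = -1)
B = -181/165 (B = -181*1/165 = -181/165 ≈ -1.0970)
sqrt(B + j) = sqrt(-181/165 - 1) = sqrt(-346/165) = I*sqrt(57090)/165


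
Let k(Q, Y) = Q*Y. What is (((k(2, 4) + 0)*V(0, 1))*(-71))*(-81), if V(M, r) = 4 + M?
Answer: 184032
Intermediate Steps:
(((k(2, 4) + 0)*V(0, 1))*(-71))*(-81) = (((2*4 + 0)*(4 + 0))*(-71))*(-81) = (((8 + 0)*4)*(-71))*(-81) = ((8*4)*(-71))*(-81) = (32*(-71))*(-81) = -2272*(-81) = 184032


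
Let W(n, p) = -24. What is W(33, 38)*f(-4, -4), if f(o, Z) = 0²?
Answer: 0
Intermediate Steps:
f(o, Z) = 0
W(33, 38)*f(-4, -4) = -24*0 = 0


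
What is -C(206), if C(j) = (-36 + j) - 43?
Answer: -127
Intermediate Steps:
C(j) = -79 + j
-C(206) = -(-79 + 206) = -1*127 = -127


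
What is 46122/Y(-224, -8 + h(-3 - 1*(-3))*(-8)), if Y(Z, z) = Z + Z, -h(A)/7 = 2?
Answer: -23061/224 ≈ -102.95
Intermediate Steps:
h(A) = -14 (h(A) = -7*2 = -14)
Y(Z, z) = 2*Z
46122/Y(-224, -8 + h(-3 - 1*(-3))*(-8)) = 46122/((2*(-224))) = 46122/(-448) = 46122*(-1/448) = -23061/224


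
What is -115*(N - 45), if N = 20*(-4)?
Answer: 14375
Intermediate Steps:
N = -80
-115*(N - 45) = -115*(-80 - 45) = -115*(-125) = 14375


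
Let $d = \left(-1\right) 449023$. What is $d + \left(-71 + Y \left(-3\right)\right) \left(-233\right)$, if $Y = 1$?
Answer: $-431781$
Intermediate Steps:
$d = -449023$
$d + \left(-71 + Y \left(-3\right)\right) \left(-233\right) = -449023 + \left(-71 + 1 \left(-3\right)\right) \left(-233\right) = -449023 + \left(-71 - 3\right) \left(-233\right) = -449023 - -17242 = -449023 + 17242 = -431781$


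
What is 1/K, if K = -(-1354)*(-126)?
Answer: -1/170604 ≈ -5.8615e-6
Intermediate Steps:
K = -170604 (K = -1354*126 = -170604)
1/K = 1/(-170604) = -1/170604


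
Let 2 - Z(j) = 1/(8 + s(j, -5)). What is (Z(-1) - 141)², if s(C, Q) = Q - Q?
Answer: 1238769/64 ≈ 19356.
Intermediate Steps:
s(C, Q) = 0
Z(j) = 15/8 (Z(j) = 2 - 1/(8 + 0) = 2 - 1/8 = 2 - 1*⅛ = 2 - ⅛ = 15/8)
(Z(-1) - 141)² = (15/8 - 141)² = (-1113/8)² = 1238769/64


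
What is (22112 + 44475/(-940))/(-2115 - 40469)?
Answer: -4148161/8005792 ≈ -0.51814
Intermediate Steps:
(22112 + 44475/(-940))/(-2115 - 40469) = (22112 + 44475*(-1/940))/(-42584) = (22112 - 8895/188)*(-1/42584) = (4148161/188)*(-1/42584) = -4148161/8005792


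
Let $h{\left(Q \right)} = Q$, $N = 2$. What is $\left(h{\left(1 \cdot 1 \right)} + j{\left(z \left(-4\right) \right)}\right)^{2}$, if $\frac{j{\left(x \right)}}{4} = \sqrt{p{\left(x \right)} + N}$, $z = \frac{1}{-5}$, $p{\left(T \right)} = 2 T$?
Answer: $\frac{293}{5} + \frac{24 \sqrt{10}}{5} \approx 73.779$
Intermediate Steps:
$z = - \frac{1}{5} \approx -0.2$
$j{\left(x \right)} = 4 \sqrt{2 + 2 x}$ ($j{\left(x \right)} = 4 \sqrt{2 x + 2} = 4 \sqrt{2 + 2 x}$)
$\left(h{\left(1 \cdot 1 \right)} + j{\left(z \left(-4\right) \right)}\right)^{2} = \left(1 \cdot 1 + 4 \sqrt{2 + 2 \left(\left(- \frac{1}{5}\right) \left(-4\right)\right)}\right)^{2} = \left(1 + 4 \sqrt{2 + 2 \cdot \frac{4}{5}}\right)^{2} = \left(1 + 4 \sqrt{2 + \frac{8}{5}}\right)^{2} = \left(1 + 4 \sqrt{\frac{18}{5}}\right)^{2} = \left(1 + 4 \frac{3 \sqrt{10}}{5}\right)^{2} = \left(1 + \frac{12 \sqrt{10}}{5}\right)^{2}$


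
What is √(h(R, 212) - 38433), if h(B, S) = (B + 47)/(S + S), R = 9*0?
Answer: I*√1727327770/212 ≈ 196.04*I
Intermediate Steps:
R = 0
h(B, S) = (47 + B)/(2*S) (h(B, S) = (47 + B)/((2*S)) = (47 + B)*(1/(2*S)) = (47 + B)/(2*S))
√(h(R, 212) - 38433) = √((½)*(47 + 0)/212 - 38433) = √((½)*(1/212)*47 - 38433) = √(47/424 - 38433) = √(-16295545/424) = I*√1727327770/212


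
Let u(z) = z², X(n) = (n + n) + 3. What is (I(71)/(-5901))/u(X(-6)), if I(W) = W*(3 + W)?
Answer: -5254/477981 ≈ -0.010992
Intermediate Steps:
X(n) = 3 + 2*n (X(n) = 2*n + 3 = 3 + 2*n)
(I(71)/(-5901))/u(X(-6)) = ((71*(3 + 71))/(-5901))/((3 + 2*(-6))²) = ((71*74)*(-1/5901))/((3 - 12)²) = (5254*(-1/5901))/((-9)²) = -5254/5901/81 = -5254/5901*1/81 = -5254/477981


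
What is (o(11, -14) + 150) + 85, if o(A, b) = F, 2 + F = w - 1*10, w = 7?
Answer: 230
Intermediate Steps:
F = -5 (F = -2 + (7 - 1*10) = -2 + (7 - 10) = -2 - 3 = -5)
o(A, b) = -5
(o(11, -14) + 150) + 85 = (-5 + 150) + 85 = 145 + 85 = 230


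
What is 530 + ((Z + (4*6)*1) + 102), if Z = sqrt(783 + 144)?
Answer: 656 + 3*sqrt(103) ≈ 686.45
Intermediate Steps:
Z = 3*sqrt(103) (Z = sqrt(927) = 3*sqrt(103) ≈ 30.447)
530 + ((Z + (4*6)*1) + 102) = 530 + ((3*sqrt(103) + (4*6)*1) + 102) = 530 + ((3*sqrt(103) + 24*1) + 102) = 530 + ((3*sqrt(103) + 24) + 102) = 530 + ((24 + 3*sqrt(103)) + 102) = 530 + (126 + 3*sqrt(103)) = 656 + 3*sqrt(103)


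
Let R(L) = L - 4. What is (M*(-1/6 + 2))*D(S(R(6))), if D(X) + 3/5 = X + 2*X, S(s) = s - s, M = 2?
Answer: -11/5 ≈ -2.2000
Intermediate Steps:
R(L) = -4 + L
S(s) = 0
D(X) = -3/5 + 3*X (D(X) = -3/5 + (X + 2*X) = -3/5 + 3*X)
(M*(-1/6 + 2))*D(S(R(6))) = (2*(-1/6 + 2))*(-3/5 + 3*0) = (2*(-1*1/6 + 2))*(-3/5 + 0) = (2*(-1/6 + 2))*(-3/5) = (2*(11/6))*(-3/5) = (11/3)*(-3/5) = -11/5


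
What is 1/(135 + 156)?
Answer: 1/291 ≈ 0.0034364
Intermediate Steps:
1/(135 + 156) = 1/291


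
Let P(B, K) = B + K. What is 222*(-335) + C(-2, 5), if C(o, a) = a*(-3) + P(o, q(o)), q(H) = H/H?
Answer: -74386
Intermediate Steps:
q(H) = 1
C(o, a) = 1 + o - 3*a (C(o, a) = a*(-3) + (o + 1) = -3*a + (1 + o) = 1 + o - 3*a)
222*(-335) + C(-2, 5) = 222*(-335) + (1 - 2 - 3*5) = -74370 + (1 - 2 - 15) = -74370 - 16 = -74386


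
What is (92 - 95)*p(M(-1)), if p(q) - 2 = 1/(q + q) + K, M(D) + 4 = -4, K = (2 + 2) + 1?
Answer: -333/16 ≈ -20.813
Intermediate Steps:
K = 5 (K = 4 + 1 = 5)
M(D) = -8 (M(D) = -4 - 4 = -8)
p(q) = 7 + 1/(2*q) (p(q) = 2 + (1/(q + q) + 5) = 2 + (1/(2*q) + 5) = 2 + (5 + 1/(2*q)) = 7 + 1/(2*q))
(92 - 95)*p(M(-1)) = (92 - 95)*(7 + (½)/(-8)) = -3*(7 + (½)*(-⅛)) = -3*(7 - 1/16) = -3*111/16 = -333/16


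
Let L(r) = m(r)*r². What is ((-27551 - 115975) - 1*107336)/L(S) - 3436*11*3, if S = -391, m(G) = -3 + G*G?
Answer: -1325060191346923/11686070759 ≈ -1.1339e+5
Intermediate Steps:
m(G) = -3 + G²
L(r) = r²*(-3 + r²) (L(r) = (-3 + r²)*r² = r²*(-3 + r²))
((-27551 - 115975) - 1*107336)/L(S) - 3436*11*3 = ((-27551 - 115975) - 1*107336)/(((-391)²*(-3 + (-391)²))) - 3436*11*3 = (-143526 - 107336)/((152881*(-3 + 152881))) - 3436*33 = -250862/(152881*152878) - 1*113388 = -250862/23372141518 - 113388 = -250862*1/23372141518 - 113388 = -125431/11686070759 - 113388 = -1325060191346923/11686070759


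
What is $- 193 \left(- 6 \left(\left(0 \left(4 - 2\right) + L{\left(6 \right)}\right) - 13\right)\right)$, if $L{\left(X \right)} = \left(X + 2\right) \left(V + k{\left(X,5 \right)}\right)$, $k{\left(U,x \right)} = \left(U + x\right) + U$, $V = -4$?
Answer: $105378$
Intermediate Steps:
$k{\left(U,x \right)} = x + 2 U$
$L{\left(X \right)} = \left(1 + 2 X\right) \left(2 + X\right)$ ($L{\left(X \right)} = \left(X + 2\right) \left(-4 + \left(5 + 2 X\right)\right) = \left(2 + X\right) \left(1 + 2 X\right) = \left(1 + 2 X\right) \left(2 + X\right)$)
$- 193 \left(- 6 \left(\left(0 \left(4 - 2\right) + L{\left(6 \right)}\right) - 13\right)\right) = - 193 \left(- 6 \left(\left(0 \left(4 - 2\right) + \left(2 + 6 \left(5 + 2 \cdot 6\right)\right)\right) - 13\right)\right) = - 193 \left(- 6 \left(\left(0 \left(4 - 2\right) + \left(2 + 6 \left(5 + 12\right)\right)\right) - 13\right)\right) = - 193 \left(- 6 \left(\left(0 \cdot 2 + \left(2 + 6 \cdot 17\right)\right) - 13\right)\right) = - 193 \left(- 6 \left(\left(0 + \left(2 + 102\right)\right) - 13\right)\right) = - 193 \left(- 6 \left(\left(0 + 104\right) - 13\right)\right) = - 193 \left(- 6 \left(104 - 13\right)\right) = - 193 \left(\left(-6\right) 91\right) = \left(-193\right) \left(-546\right) = 105378$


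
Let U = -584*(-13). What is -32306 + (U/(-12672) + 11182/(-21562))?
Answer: -551712009137/17077104 ≈ -32307.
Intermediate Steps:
U = 7592
-32306 + (U/(-12672) + 11182/(-21562)) = -32306 + (7592/(-12672) + 11182/(-21562)) = -32306 + (7592*(-1/12672) + 11182*(-1/21562)) = -32306 + (-949/1584 - 5591/10781) = -32306 - 19087313/17077104 = -551712009137/17077104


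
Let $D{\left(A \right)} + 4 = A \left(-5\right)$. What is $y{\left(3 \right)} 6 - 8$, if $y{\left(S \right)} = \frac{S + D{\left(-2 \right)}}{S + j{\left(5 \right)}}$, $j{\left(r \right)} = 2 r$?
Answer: $- \frac{50}{13} \approx -3.8462$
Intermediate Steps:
$D{\left(A \right)} = -4 - 5 A$ ($D{\left(A \right)} = -4 + A \left(-5\right) = -4 - 5 A$)
$y{\left(S \right)} = \frac{6 + S}{10 + S}$ ($y{\left(S \right)} = \frac{S - -6}{S + 2 \cdot 5} = \frac{S + \left(-4 + 10\right)}{S + 10} = \frac{S + 6}{10 + S} = \frac{6 + S}{10 + S}$)
$y{\left(3 \right)} 6 - 8 = \frac{6 + 3}{10 + 3} \cdot 6 - 8 = \frac{1}{13} \cdot 9 \cdot 6 - 8 = \frac{9}{13} \cdot 6 - 8 = \frac{54}{13} - 8 = - \frac{50}{13}$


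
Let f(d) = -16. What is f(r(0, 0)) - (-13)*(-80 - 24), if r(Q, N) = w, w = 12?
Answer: -1368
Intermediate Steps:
r(Q, N) = 12
f(r(0, 0)) - (-13)*(-80 - 24) = -16 - (-13)*(-80 - 24) = -16 - (-13)*(-104) = -16 - 1*1352 = -16 - 1352 = -1368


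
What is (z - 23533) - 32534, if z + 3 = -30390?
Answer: -86460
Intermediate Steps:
z = -30393 (z = -3 - 30390 = -30393)
(z - 23533) - 32534 = (-30393 - 23533) - 32534 = -53926 - 32534 = -86460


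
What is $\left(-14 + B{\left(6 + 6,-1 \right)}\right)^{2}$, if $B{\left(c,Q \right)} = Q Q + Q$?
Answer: $196$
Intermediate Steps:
$B{\left(c,Q \right)} = Q + Q^{2}$ ($B{\left(c,Q \right)} = Q^{2} + Q = Q + Q^{2}$)
$\left(-14 + B{\left(6 + 6,-1 \right)}\right)^{2} = \left(-14 - \left(1 - 1\right)\right)^{2} = \left(-14 - 0\right)^{2} = \left(-14 + 0\right)^{2} = \left(-14\right)^{2} = 196$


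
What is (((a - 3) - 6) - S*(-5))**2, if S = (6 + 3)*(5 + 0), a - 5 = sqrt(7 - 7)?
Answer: 48841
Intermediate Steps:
a = 5 (a = 5 + sqrt(7 - 7) = 5 + sqrt(0) = 5 + 0 = 5)
S = 45 (S = 9*5 = 45)
(((a - 3) - 6) - S*(-5))**2 = (((5 - 3) - 6) - 1*45*(-5))**2 = ((2 - 6) - 45*(-5))**2 = (-4 + 225)**2 = 221**2 = 48841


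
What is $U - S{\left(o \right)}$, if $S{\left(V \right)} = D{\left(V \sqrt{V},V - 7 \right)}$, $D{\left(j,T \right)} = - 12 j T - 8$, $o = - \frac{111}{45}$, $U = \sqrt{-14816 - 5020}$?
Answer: $8 + 6 i \sqrt{551} + \frac{21016 i \sqrt{555}}{1125} \approx 8.0 + 580.93 i$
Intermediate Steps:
$U = 6 i \sqrt{551}$ ($U = \sqrt{-19836} = 6 i \sqrt{551} \approx 140.84 i$)
$o = - \frac{37}{15}$ ($o = \left(-111\right) \frac{1}{45} = - \frac{37}{15} \approx -2.4667$)
$D{\left(j,T \right)} = -8 - 12 T j$ ($D{\left(j,T \right)} = - 12 T j - 8 = -8 - 12 T j$)
$S{\left(V \right)} = -8 - 12 V^{\frac{3}{2}} \left(-7 + V\right)$ ($S{\left(V \right)} = -8 - 12 \left(V - 7\right) V \sqrt{V} = -8 - 12 \left(V - 7\right) V^{\frac{3}{2}} = -8 - 12 \left(-7 + V\right) V^{\frac{3}{2}} = -8 - 12 V^{\frac{3}{2}} \left(-7 + V\right)$)
$U - S{\left(o \right)} = 6 i \sqrt{551} - \left(-8 + 12 \left(- \frac{37}{15}\right)^{\frac{3}{2}} \left(7 - - \frac{37}{15}\right)\right) = 6 i \sqrt{551} - \left(-8 + 12 \left(- \frac{37 i \sqrt{555}}{225}\right) \left(7 + \frac{37}{15}\right)\right) = 6 i \sqrt{551} - \left(-8 + 12 \left(- \frac{37 i \sqrt{555}}{225}\right) \frac{142}{15}\right) = 6 i \sqrt{551} - \left(-8 - \frac{21016 i \sqrt{555}}{1125}\right) = 6 i \sqrt{551} + \left(8 + \frac{21016 i \sqrt{555}}{1125}\right) = 8 + 6 i \sqrt{551} + \frac{21016 i \sqrt{555}}{1125}$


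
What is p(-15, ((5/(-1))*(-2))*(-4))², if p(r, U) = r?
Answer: 225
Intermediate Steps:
p(-15, ((5/(-1))*(-2))*(-4))² = (-15)² = 225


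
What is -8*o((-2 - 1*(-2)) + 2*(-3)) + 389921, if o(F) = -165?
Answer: 391241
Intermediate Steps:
-8*o((-2 - 1*(-2)) + 2*(-3)) + 389921 = -8*(-165) + 389921 = 1320 + 389921 = 391241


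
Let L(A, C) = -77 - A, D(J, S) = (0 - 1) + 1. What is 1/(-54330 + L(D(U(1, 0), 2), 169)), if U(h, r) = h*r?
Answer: -1/54407 ≈ -1.8380e-5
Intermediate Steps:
D(J, S) = 0 (D(J, S) = -1 + 1 = 0)
1/(-54330 + L(D(U(1, 0), 2), 169)) = 1/(-54330 + (-77 - 1*0)) = 1/(-54330 + (-77 + 0)) = 1/(-54330 - 77) = 1/(-54407) = -1/54407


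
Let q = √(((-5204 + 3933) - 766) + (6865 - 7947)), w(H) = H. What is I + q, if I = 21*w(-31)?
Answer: -651 + I*√3119 ≈ -651.0 + 55.848*I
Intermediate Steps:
I = -651 (I = 21*(-31) = -651)
q = I*√3119 (q = √((-1271 - 766) - 1082) = √(-2037 - 1082) = √(-3119) = I*√3119 ≈ 55.848*I)
I + q = -651 + I*√3119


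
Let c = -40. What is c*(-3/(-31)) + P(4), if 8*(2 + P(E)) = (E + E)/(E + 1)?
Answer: -879/155 ≈ -5.6710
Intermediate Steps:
P(E) = -2 + E/(4*(1 + E)) (P(E) = -2 + ((E + E)/(E + 1))/8 = -2 + ((2*E)/(1 + E))/8 = -2 + (2*E/(1 + E))/8 = -2 + E/(4*(1 + E)))
c*(-3/(-31)) + P(4) = -(-120)/(-31) + (-8 - 7*4)/(4*(1 + 4)) = -(-120)*(-1)/31 + (¼)*(-8 - 28)/5 = -40*3/31 + (¼)*(⅕)*(-36) = -120/31 - 9/5 = -879/155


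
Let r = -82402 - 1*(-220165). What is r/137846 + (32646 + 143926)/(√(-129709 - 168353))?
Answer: 137763/137846 - 88286*I*√33118/49677 ≈ 0.9994 - 323.42*I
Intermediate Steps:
r = 137763 (r = -82402 + 220165 = 137763)
r/137846 + (32646 + 143926)/(√(-129709 - 168353)) = 137763/137846 + (32646 + 143926)/(√(-129709 - 168353)) = 137763*(1/137846) + 176572/(√(-298062)) = 137763/137846 + 176572/((3*I*√33118)) = 137763/137846 + 176572*(-I*√33118/99354) = 137763/137846 - 88286*I*√33118/49677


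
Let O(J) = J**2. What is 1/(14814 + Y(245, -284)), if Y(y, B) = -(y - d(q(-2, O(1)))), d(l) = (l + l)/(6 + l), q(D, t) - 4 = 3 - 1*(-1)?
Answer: 7/101991 ≈ 6.8633e-5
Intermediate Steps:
q(D, t) = 8 (q(D, t) = 4 + (3 - 1*(-1)) = 4 + (3 + 1) = 4 + 4 = 8)
d(l) = 2*l/(6 + l) (d(l) = (2*l)/(6 + l) = 2*l/(6 + l))
Y(y, B) = 8/7 - y (Y(y, B) = -(y - 2*8/(6 + 8)) = -(y - 2*8/14) = -(y - 1*8/7) = -(y - 8/7) = -(-8/7 + y) = 8/7 - y)
1/(14814 + Y(245, -284)) = 1/(14814 + (8/7 - 1*245)) = 1/(14814 + (8/7 - 245)) = 1/(14814 - 1707/7) = 1/(101991/7) = 7/101991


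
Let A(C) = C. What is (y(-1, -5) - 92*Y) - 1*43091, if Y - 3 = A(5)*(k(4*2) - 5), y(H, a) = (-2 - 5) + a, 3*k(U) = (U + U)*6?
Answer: -55799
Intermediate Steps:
k(U) = 4*U (k(U) = ((U + U)*6)/3 = ((2*U)*6)/3 = (12*U)/3 = 4*U)
y(H, a) = -7 + a
Y = 138 (Y = 3 + 5*(4*(4*2) - 5) = 3 + 5*(4*8 - 5) = 3 + 5*(32 - 5) = 3 + 5*27 = 3 + 135 = 138)
(y(-1, -5) - 92*Y) - 1*43091 = ((-7 - 5) - 92*138) - 1*43091 = (-12 - 12696) - 43091 = -12708 - 43091 = -55799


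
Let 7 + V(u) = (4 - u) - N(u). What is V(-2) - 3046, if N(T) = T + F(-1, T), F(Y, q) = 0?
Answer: -3045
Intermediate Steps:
N(T) = T (N(T) = T + 0 = T)
V(u) = -3 - 2*u (V(u) = -7 + ((4 - u) - u) = -7 + (4 - 2*u) = -3 - 2*u)
V(-2) - 3046 = (-3 - 2*(-2)) - 3046 = (-3 + 4) - 3046 = 1 - 3046 = -3045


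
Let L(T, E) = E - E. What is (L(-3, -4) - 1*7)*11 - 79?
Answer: -156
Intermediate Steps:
L(T, E) = 0
(L(-3, -4) - 1*7)*11 - 79 = (0 - 1*7)*11 - 79 = (0 - 7)*11 - 79 = -7*11 - 79 = -77 - 79 = -156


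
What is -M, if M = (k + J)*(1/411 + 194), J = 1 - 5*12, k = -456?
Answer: 41063525/411 ≈ 99911.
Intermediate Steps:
J = -59 (J = 1 - 60 = -59)
M = -41063525/411 (M = (-456 - 59)*(1/411 + 194) = -515*(1/411 + 194) = -515*79735/411 = -41063525/411 ≈ -99911.)
-M = -1*(-41063525/411) = 41063525/411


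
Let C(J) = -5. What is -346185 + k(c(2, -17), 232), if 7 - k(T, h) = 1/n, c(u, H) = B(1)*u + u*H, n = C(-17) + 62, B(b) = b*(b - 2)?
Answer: -19732147/57 ≈ -3.4618e+5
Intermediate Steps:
B(b) = b*(-2 + b)
n = 57 (n = -5 + 62 = 57)
c(u, H) = -u + H*u (c(u, H) = (1*(-2 + 1))*u + u*H = (1*(-1))*u + H*u = -u + H*u)
k(T, h) = 398/57 (k(T, h) = 7 - 1/57 = 398/57)
-346185 + k(c(2, -17), 232) = -346185 + 398/57 = -19732147/57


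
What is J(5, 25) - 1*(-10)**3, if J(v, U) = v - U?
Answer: 980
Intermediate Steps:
J(5, 25) - 1*(-10)**3 = (5 - 1*25) - 1*(-10)**3 = (5 - 25) - 1*(-1000) = -20 + 1000 = 980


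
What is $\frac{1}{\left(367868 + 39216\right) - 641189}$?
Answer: $- \frac{1}{234105} \approx -4.2716 \cdot 10^{-6}$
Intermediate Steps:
$\frac{1}{\left(367868 + 39216\right) - 641189} = \frac{1}{407084 - 641189} = \frac{1}{-234105} = - \frac{1}{234105}$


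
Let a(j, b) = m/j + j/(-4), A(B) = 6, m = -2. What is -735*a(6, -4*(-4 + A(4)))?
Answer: 2695/2 ≈ 1347.5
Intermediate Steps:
a(j, b) = -2/j - j/4 (a(j, b) = -2/j + j/(-4) = -2/j + j*(-¼) = -2/j - j/4)
-735*a(6, -4*(-4 + A(4))) = -735*(-2/6 - ¼*6) = -735*(-2*⅙ - 3/2) = -735*(-⅓ - 3/2) = -735*(-11/6) = 2695/2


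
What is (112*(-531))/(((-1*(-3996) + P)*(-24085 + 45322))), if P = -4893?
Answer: 6608/2116621 ≈ 0.0031220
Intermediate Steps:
(112*(-531))/(((-1*(-3996) + P)*(-24085 + 45322))) = (112*(-531))/(((-1*(-3996) - 4893)*(-24085 + 45322))) = -59472*1/(21237*(3996 - 4893)) = -59472/((-897*21237)) = -59472/(-19049589) = -59472*(-1/19049589) = 6608/2116621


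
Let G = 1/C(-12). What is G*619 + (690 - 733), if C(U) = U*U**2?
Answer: -74923/1728 ≈ -43.358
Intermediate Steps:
C(U) = U**3
G = -1/1728 (G = 1/((-12)**3) = 1/(-1728) = -1/1728 ≈ -0.00057870)
G*619 + (690 - 733) = -1/1728*619 + (690 - 733) = -619/1728 - 43 = -74923/1728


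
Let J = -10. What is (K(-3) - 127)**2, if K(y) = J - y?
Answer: 17956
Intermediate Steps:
K(y) = -10 - y
(K(-3) - 127)**2 = ((-10 - 1*(-3)) - 127)**2 = ((-10 + 3) - 127)**2 = (-7 - 127)**2 = (-134)**2 = 17956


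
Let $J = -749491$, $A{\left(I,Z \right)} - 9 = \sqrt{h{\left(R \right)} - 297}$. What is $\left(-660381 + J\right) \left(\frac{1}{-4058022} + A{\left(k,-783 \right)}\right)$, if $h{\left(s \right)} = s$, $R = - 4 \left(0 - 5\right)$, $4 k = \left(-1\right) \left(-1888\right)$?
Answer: $- \frac{25745811464392}{2029011} - 1409872 i \sqrt{277} \approx -1.2689 \cdot 10^{7} - 2.3465 \cdot 10^{7} i$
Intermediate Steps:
$k = 472$ ($k = \frac{\left(-1\right) \left(-1888\right)}{4} = \frac{1}{4} \cdot 1888 = 472$)
$R = 20$ ($R = \left(-4\right) \left(-5\right) = 20$)
$A{\left(I,Z \right)} = 9 + i \sqrt{277}$ ($A{\left(I,Z \right)} = 9 + \sqrt{20 - 297} = 9 + \sqrt{-277} = 9 + i \sqrt{277}$)
$\left(-660381 + J\right) \left(\frac{1}{-4058022} + A{\left(k,-783 \right)}\right) = \left(-660381 - 749491\right) \left(\frac{1}{-4058022} + \left(9 + i \sqrt{277}\right)\right) = - 1409872 \left(- \frac{1}{4058022} + \left(9 + i \sqrt{277}\right)\right) = - 1409872 \left(\frac{36522197}{4058022} + i \sqrt{277}\right) = - \frac{25745811464392}{2029011} - 1409872 i \sqrt{277}$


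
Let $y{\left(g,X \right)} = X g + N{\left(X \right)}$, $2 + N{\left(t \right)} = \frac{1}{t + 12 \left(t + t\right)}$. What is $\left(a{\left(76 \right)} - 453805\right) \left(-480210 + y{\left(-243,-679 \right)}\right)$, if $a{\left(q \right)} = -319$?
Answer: $\frac{2429915176257624}{16975} \approx 1.4315 \cdot 10^{11}$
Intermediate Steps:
$N{\left(t \right)} = -2 + \frac{1}{25 t}$ ($N{\left(t \right)} = -2 + \frac{1}{t + 12 \left(t + t\right)} = -2 + \frac{1}{t + 12 \cdot 2 t} = -2 + \frac{1}{t + 24 t} = -2 + \frac{1}{25 t}$)
$y{\left(g,X \right)} = -2 + \frac{1}{25 X} + X g$ ($y{\left(g,X \right)} = X g - \left(2 - \frac{1}{25 X}\right) = -2 + \frac{1}{25 X} + X g$)
$\left(a{\left(76 \right)} - 453805\right) \left(-480210 + y{\left(-243,-679 \right)}\right) = \left(-319 - 453805\right) \left(-480210 - \left(-164995 + \frac{1}{16975}\right)\right) = - 454124 \left(-480210 + \left(-2 + \frac{1}{25} \left(- \frac{1}{679}\right) + 164997\right)\right) = - 454124 \left(-480210 - - \frac{2800790124}{16975}\right) = - 454124 \left(-480210 + \frac{2800790124}{16975}\right) = \left(-454124\right) \left(- \frac{5350774626}{16975}\right) = \frac{2429915176257624}{16975}$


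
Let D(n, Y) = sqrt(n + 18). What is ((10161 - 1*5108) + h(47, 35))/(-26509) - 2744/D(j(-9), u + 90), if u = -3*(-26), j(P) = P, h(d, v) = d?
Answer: -72755996/79527 ≈ -914.86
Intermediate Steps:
u = 78
D(n, Y) = sqrt(18 + n)
((10161 - 1*5108) + h(47, 35))/(-26509) - 2744/D(j(-9), u + 90) = ((10161 - 1*5108) + 47)/(-26509) - 2744/sqrt(18 - 9) = ((10161 - 5108) + 47)*(-1/26509) - 2744/(sqrt(9)) = (5053 + 47)*(-1/26509) - 2744/3 = 5100*(-1/26509) - 2744*1/3 = -5100/26509 - 2744/3 = -72755996/79527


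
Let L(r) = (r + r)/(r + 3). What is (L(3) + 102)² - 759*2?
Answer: 9091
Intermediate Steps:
L(r) = 2*r/(3 + r) (L(r) = (2*r)/(3 + r) = 2*r/(3 + r))
(L(3) + 102)² - 759*2 = (2*3/(3 + 3) + 102)² - 759*2 = (2*3/6 + 102)² - 1518 = (2*3*(⅙) + 102)² - 1518 = (1 + 102)² - 1518 = 103² - 1518 = 10609 - 1518 = 9091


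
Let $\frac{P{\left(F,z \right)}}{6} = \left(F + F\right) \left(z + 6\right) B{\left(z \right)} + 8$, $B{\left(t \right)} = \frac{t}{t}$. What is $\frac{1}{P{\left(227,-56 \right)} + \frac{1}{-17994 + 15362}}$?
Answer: $- \frac{2632}{358352065} \approx -7.3447 \cdot 10^{-6}$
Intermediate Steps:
$B{\left(t \right)} = 1$
$P{\left(F,z \right)} = 48 + 12 F \left(6 + z\right)$ ($P{\left(F,z \right)} = 6 \left(\left(F + F\right) \left(z + 6\right) 1 + 8\right) = 6 \left(2 F \left(6 + z\right) 1 + 8\right) = 6 \left(2 F \left(6 + z\right) + 8\right) = 6 \left(8 + 2 F \left(6 + z\right)\right) = 48 + 12 F \left(6 + z\right)$)
$\frac{1}{P{\left(227,-56 \right)} + \frac{1}{-17994 + 15362}} = \frac{1}{\left(48 + 72 \cdot 227 + 12 \cdot 227 \left(-56\right)\right) + \frac{1}{-17994 + 15362}} = \frac{1}{\left(48 + 16344 - 152544\right) + \frac{1}{-2632}} = \frac{1}{-136152 - \frac{1}{2632}} = \frac{1}{- \frac{358352065}{2632}} = - \frac{2632}{358352065}$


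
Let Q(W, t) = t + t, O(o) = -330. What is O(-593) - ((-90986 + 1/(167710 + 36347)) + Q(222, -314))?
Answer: 18627139187/204057 ≈ 91284.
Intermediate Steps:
Q(W, t) = 2*t
O(-593) - ((-90986 + 1/(167710 + 36347)) + Q(222, -314)) = -330 - ((-90986 + 1/(167710 + 36347)) + 2*(-314)) = -330 - ((-90986 + 1/204057) - 628) = -330 - (-18566330201/204057 - 628) = -330 - 1*(-18694477997/204057) = -330 + 18694477997/204057 = 18627139187/204057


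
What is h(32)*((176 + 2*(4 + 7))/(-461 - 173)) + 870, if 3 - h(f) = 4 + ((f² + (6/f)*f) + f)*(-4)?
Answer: -144663/317 ≈ -456.35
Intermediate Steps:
h(f) = 23 + 4*f + 4*f² (h(f) = 3 - (4 + ((f² + (6/f)*f) + f)*(-4)) = 3 - (4 + ((f² + 6) + f)*(-4)) = 3 - (4 + ((6 + f²) + f)*(-4)) = 3 - (4 + (6 + f + f²)*(-4)) = 3 - (4 + (-24 - 4*f - 4*f²)) = 3 - (-20 - 4*f - 4*f²) = 3 + (20 + 4*f + 4*f²) = 23 + 4*f + 4*f²)
h(32)*((176 + 2*(4 + 7))/(-461 - 173)) + 870 = (23 + 4*32 + 4*32²)*((176 + 2*(4 + 7))/(-461 - 173)) + 870 = (23 + 128 + 4*1024)*((176 + 2*11)/(-634)) + 870 = (23 + 128 + 4096)*((176 + 22)*(-1/634)) + 870 = 4247*(198*(-1/634)) + 870 = 4247*(-99/317) + 870 = -420453/317 + 870 = -144663/317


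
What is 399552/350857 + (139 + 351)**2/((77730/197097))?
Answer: 553454441811662/909070487 ≈ 6.0881e+5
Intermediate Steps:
399552/350857 + (139 + 351)**2/((77730/197097)) = 399552*(1/350857) + 490**2/((77730*(1/197097))) = 399552/350857 + 240100/(25910/65699) = 399552/350857 + 240100*(65699/25910) = 399552/350857 + 1577432990/2591 = 553454441811662/909070487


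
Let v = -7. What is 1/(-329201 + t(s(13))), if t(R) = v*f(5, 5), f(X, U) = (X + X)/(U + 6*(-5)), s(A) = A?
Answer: -5/1645991 ≈ -3.0377e-6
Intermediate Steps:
f(X, U) = 2*X/(-30 + U) (f(X, U) = (2*X)/(U - 30) = (2*X)/(-30 + U) = 2*X/(-30 + U))
t(R) = 14/5 (t(R) = -14*5/(-30 + 5) = -14*5/(-25) = -14*5*(-1)/25 = -7*(-⅖) = 14/5)
1/(-329201 + t(s(13))) = 1/(-329201 + 14/5) = 1/(-1645991/5) = -5/1645991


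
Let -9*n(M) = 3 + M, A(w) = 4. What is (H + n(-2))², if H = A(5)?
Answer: 1225/81 ≈ 15.123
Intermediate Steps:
n(M) = -⅓ - M/9 (n(M) = -(3 + M)/9 = -⅓ - M/9)
H = 4
(H + n(-2))² = (4 + (-⅓ - ⅑*(-2)))² = (4 + (-⅓ + 2/9))² = (4 - ⅑)² = (35/9)² = 1225/81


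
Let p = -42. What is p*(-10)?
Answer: 420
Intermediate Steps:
p*(-10) = -42*(-10) = 420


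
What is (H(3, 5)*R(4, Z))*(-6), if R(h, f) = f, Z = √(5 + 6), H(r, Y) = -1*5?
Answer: 30*√11 ≈ 99.499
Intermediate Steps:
H(r, Y) = -5
Z = √11 ≈ 3.3166
(H(3, 5)*R(4, Z))*(-6) = -5*√11*(-6) = 30*√11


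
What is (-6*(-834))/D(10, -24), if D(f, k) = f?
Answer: 2502/5 ≈ 500.40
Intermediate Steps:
(-6*(-834))/D(10, -24) = -6*(-834)/10 = 5004*(1/10) = 2502/5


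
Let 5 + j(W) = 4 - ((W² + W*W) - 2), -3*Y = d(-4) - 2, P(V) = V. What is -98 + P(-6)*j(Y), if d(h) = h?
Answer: -56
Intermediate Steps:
Y = 2 (Y = -(-4 - 2)/3 = -⅓*(-6) = 2)
j(W) = 1 - 2*W² (j(W) = -5 + (4 - ((W² + W*W) - 2)) = -5 + (4 - ((W² + W²) - 2)) = -5 + (4 - (2*W² - 2)) = -5 + (4 - (-2 + 2*W²)) = -5 + (4 + (2 - 2*W²)) = -5 + (6 - 2*W²) = 1 - 2*W²)
-98 + P(-6)*j(Y) = -98 - 6*(1 - 2*2²) = -98 - 6*(1 - 2*4) = -98 - 6*(1 - 8) = -98 - 6*(-7) = -98 + 42 = -56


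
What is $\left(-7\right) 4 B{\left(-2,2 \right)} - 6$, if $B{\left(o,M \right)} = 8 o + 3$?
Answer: $358$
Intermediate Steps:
$B{\left(o,M \right)} = 3 + 8 o$
$\left(-7\right) 4 B{\left(-2,2 \right)} - 6 = \left(-7\right) 4 \left(3 + 8 \left(-2\right)\right) - 6 = - 28 \left(3 - 16\right) - 6 = \left(-28\right) \left(-13\right) - 6 = 364 - 6 = 358$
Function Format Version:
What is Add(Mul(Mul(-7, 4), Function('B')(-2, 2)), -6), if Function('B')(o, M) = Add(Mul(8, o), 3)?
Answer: 358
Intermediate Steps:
Function('B')(o, M) = Add(3, Mul(8, o))
Add(Mul(Mul(-7, 4), Function('B')(-2, 2)), -6) = Add(Mul(Mul(-7, 4), Add(3, Mul(8, -2))), -6) = Add(Mul(-28, Add(3, -16)), -6) = Add(Mul(-28, -13), -6) = Add(364, -6) = 358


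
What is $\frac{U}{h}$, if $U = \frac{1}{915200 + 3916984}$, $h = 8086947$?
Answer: $\frac{1}{39077615902248} \approx 2.559 \cdot 10^{-14}$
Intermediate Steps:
$U = \frac{1}{4832184} \approx 2.0695 \cdot 10^{-7}$
$\frac{U}{h} = \frac{1}{4832184 \cdot 8086947} = \frac{1}{4832184} \cdot \frac{1}{8086947} = \frac{1}{39077615902248}$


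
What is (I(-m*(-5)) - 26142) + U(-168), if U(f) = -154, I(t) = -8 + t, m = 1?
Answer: -26299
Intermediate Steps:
(I(-m*(-5)) - 26142) + U(-168) = ((-8 - 1*1*(-5)) - 26142) - 154 = ((-8 - 1*(-5)) - 26142) - 154 = ((-8 + 5) - 26142) - 154 = (-3 - 26142) - 154 = -26145 - 154 = -26299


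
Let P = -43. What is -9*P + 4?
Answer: 391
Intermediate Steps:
-9*P + 4 = -9*(-43) + 4 = 387 + 4 = 391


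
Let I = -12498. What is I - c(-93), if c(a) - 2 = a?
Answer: -12407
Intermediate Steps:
c(a) = 2 + a
I - c(-93) = -12498 - (2 - 93) = -12498 - 1*(-91) = -12498 + 91 = -12407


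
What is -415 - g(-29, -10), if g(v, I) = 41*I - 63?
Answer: 58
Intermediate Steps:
g(v, I) = -63 + 41*I
-415 - g(-29, -10) = -415 - (-63 + 41*(-10)) = -415 - (-63 - 410) = -415 - 1*(-473) = -415 + 473 = 58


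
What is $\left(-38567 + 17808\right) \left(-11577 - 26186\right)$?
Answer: $783922117$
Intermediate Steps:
$\left(-38567 + 17808\right) \left(-11577 - 26186\right) = \left(-20759\right) \left(-37763\right) = 783922117$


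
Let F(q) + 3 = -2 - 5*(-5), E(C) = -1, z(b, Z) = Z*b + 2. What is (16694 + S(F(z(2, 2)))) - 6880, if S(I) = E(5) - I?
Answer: 9793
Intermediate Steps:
z(b, Z) = 2 + Z*b
F(q) = 20 (F(q) = -3 + (-2 - 5*(-5)) = -3 + (-2 + 25) = -3 + 23 = 20)
S(I) = -1 - I
(16694 + S(F(z(2, 2)))) - 6880 = (16694 + (-1 - 1*20)) - 6880 = (16694 + (-1 - 20)) - 6880 = (16694 - 21) - 6880 = 16673 - 6880 = 9793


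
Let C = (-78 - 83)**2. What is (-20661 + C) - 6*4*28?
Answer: 4588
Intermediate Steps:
C = 25921 (C = (-161)**2 = 25921)
(-20661 + C) - 6*4*28 = (-20661 + 25921) - 6*4*28 = 5260 - 24*28 = 5260 - 672 = 4588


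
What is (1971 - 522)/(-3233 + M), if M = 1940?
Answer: -483/431 ≈ -1.1206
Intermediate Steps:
(1971 - 522)/(-3233 + M) = (1971 - 522)/(-3233 + 1940) = 1449/(-1293) = 1449*(-1/1293) = -483/431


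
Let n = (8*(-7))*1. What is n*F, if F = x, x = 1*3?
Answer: -168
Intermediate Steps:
n = -56 (n = -56*1 = -56)
x = 3
F = 3
n*F = -56*3 = -168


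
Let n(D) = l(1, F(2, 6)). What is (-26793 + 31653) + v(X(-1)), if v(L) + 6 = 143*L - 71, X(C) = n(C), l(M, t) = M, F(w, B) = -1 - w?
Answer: 4926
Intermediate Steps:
n(D) = 1
X(C) = 1
v(L) = -77 + 143*L (v(L) = -6 + (143*L - 71) = -6 + (-71 + 143*L) = -77 + 143*L)
(-26793 + 31653) + v(X(-1)) = (-26793 + 31653) + (-77 + 143*1) = 4860 + (-77 + 143) = 4860 + 66 = 4926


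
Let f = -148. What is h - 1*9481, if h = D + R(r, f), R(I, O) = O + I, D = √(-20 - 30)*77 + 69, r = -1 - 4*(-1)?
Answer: -9557 + 385*I*√2 ≈ -9557.0 + 544.47*I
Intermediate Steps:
r = 3 (r = -1 + 4 = 3)
D = 69 + 385*I*√2 (D = √(-50)*77 + 69 = (5*I*√2)*77 + 69 = 385*I*√2 + 69 = 69 + 385*I*√2 ≈ 69.0 + 544.47*I)
R(I, O) = I + O
h = -76 + 385*I*√2 (h = (69 + 385*I*√2) + (3 - 148) = (69 + 385*I*√2) - 145 = -76 + 385*I*√2 ≈ -76.0 + 544.47*I)
h - 1*9481 = (-76 + 385*I*√2) - 1*9481 = (-76 + 385*I*√2) - 9481 = -9557 + 385*I*√2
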